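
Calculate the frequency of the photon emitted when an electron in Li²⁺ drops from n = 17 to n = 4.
1.75e+15 Hz

First, find the transition energy:
E_17 = -13.6057 × 3² / 17² = -0.42370692 eV
E_4 = -13.6057 × 3² / 4² = -7.65320625 eV
|ΔE| = |E_4 - E_17| = 7.22949933 eV

Convert to Joules: E = 7.22949933 eV × (1.602177 × 10⁻¹⁹ J/eV) = 1.1583e-18 J

Using E = hf:
f = E/h = 1.1583e-18 J / (6.62607 × 10⁻³⁴ J·s)
f = 1.75e+15 Hz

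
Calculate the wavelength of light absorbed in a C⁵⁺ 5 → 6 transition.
207.10571 nm

First, find the transition energy using E_n = -13.6057 Z² / n² eV:
E_5 = -13.6057 × 6² / 5² = -19.592208000 eV
E_6 = -13.6057 × 6² / 6² = -13.605700000 eV

Photon energy: |ΔE| = |E_6 - E_5| = 5.986508000 eV

Convert to wavelength using E = hc/λ with hc = 1239.84 eV·nm:
λ = hc/E = 1239.84 eV·nm / 5.986508000 eV
λ = 207.10571 nm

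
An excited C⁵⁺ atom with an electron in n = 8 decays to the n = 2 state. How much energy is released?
114.798094 eV

The energy levels are E_n = -13.6057 Z² eV / n².

Energy at n = 8: E_8 = -13.6057 × 6² / 8² = -7.653206250 eV
Energy at n = 2: E_2 = -13.6057 × 6² / 2² = -122.451300000 eV

For emission (electron falling to lower state), the photon energy is:
E_photon = E_8 - E_2 = |-7.653206250 - (-122.451300000)|
E_photon = 114.798094 eV

This energy is carried away by the emitted photon.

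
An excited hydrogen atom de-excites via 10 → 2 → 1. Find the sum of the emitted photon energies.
13.469643 eV

The energy levels of hydrogen are E_n = -13.6057 / n² eV.

First transition (10 → 2):
ΔE₁ = |E_2 - E_10|
ΔE₁ = |-3.401425000000 - (-0.136057000000)| = 3.265368000 eV

Second transition (2 → 1):
ΔE₂ = |E_1 - E_2|
ΔE₂ = |-13.605700000000 - (-3.401425000000)| = 10.204275000 eV

Total energy released:
E_total = ΔE₁ + ΔE₂ = 3.265368000 + 10.204275000 = 13.469643 eV

Note: This equals the direct transition 10 → 1: 13.469643 eV ✓
Energy is conserved regardless of the path taken.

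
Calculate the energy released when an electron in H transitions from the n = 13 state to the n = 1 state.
13.52519 eV

The energy levels are E_n = -13.6057 eV / n².

Energy at n = 13: E_13 = -13.6057 / 13² = -0.08050710 eV
Energy at n = 1: E_1 = -13.6057 / 1² = -13.60570000 eV

For emission (electron falling to lower state), the photon energy is:
E_photon = E_13 - E_1 = |-0.08050710 - (-13.60570000)|
E_photon = 13.52519 eV

This energy is carried away by the emitted photon.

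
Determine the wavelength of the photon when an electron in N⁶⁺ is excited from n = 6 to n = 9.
120.5102 nm

First, find the transition energy using E_n = -13.6057 Z² / n² eV:
E_6 = -13.6057 × 7² / 6² = -18.5188694 eV
E_9 = -13.6057 × 7² / 9² = -8.2306086 eV

Photon energy: |ΔE| = |E_9 - E_6| = 10.2882608 eV

Convert to wavelength using E = hc/λ with hc = 1239.84 eV·nm:
λ = hc/E = 1239.84 eV·nm / 10.2882608 eV
λ = 120.5102 nm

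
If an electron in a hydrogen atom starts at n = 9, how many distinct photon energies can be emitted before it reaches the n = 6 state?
6

The electron can occupy levels n = 6, 7, ..., 9 during de-excitation — that is m = 9 - 6 + 1 = 4 distinct levels.

The number of distinct spectral lines equals the number of ways to choose 2 of these m levels (each pair gives one possible emission transition):

Number of lines = m(m-1)/2 = 4×3/2 = 6

These correspond to all possible transitions between the 4 levels:
9 → 8, 9 → 7, 9 → 6, 8 → 7, 8 → 6, 7 → 6

Each transition produces a photon with a unique energy (and thus wavelength). This count does not depend on Z.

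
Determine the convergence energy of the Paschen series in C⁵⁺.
54.42280 eV

The series limit corresponds to the transition from n = ∞ to n = 3.
This is the highest energy (shortest wavelength) transition in the Paschen series.

E_∞ = 0 eV
E_3 = -13.6057 × 6² / 3² = -54.42280 eV

Energy at series limit:
ΔE = E_∞ - E_3 = 0 - (-54.42280) = 54.42280 eV

This energy equals the ionization energy from the n = 3 state of C⁵⁺.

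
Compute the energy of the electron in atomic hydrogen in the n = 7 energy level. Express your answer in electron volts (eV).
-0.278 eV

The energy levels of a hydrogen-like atom are given by:
E_n = -13.6057 eV / n²

For n = 7:
E_7 = -13.6057 eV / 7²
E_7 = -13.6057 eV / 49
E_7 = -0.278 eV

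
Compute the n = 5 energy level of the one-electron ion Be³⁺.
-8.70765 eV

For hydrogen-like ions, the energy levels scale with Z²:
E_n = -13.6057 Z² / n² eV

For Be³⁺ (Z = 4) at n = 5:
E_5 = -13.6057 × 4² / 5²
E_5 = -13.6057 × 16 / 25
E_5 = -217.6912 / 25
E_5 = -8.70765 eV

The energy is 16 times more negative than hydrogen at the same n due to the stronger nuclear charge.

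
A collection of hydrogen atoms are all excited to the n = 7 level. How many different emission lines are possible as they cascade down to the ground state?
21

The electron can occupy levels n = 1, 2, ..., 7 during de-excitation — that is m = 7 - 1 + 1 = 7 distinct levels.

The number of distinct spectral lines equals the number of ways to choose 2 of these m levels (each pair gives one possible emission transition):

Number of lines = m(m-1)/2 = 7×6/2 = 21

These correspond to all possible transitions between the 7 levels:
7 → 6, 7 → 5, 7 → 4, 7 → 3, 7 → 2, 7 → 1, 6 → 5, 6 → 4...

Each transition produces a photon with a unique energy (and thus wavelength). This count does not depend on Z.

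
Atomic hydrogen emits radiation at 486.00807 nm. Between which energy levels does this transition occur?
n = 4 → n = 2

First, find the photon energy from the wavelength (hc = 1239.84 eV·nm):
E = hc/λ = 1239.84 eV·nm / 486.00807 nm = 2.5510688 eV

The energy levels of hydrogen satisfy E_n = -13.6057 / n² eV, so an emission n_i → n_f releases
ΔE = 13.6057 × (1/n_f² − 1/n_i²) eV.

Setting ΔE equal to the photon energy:
1/n_f² − 1/n_i² = 2.5510688 / 13.6057 = 0.18750000

Since 1/n_i² must be positive, we need 1/n_f² > 0.18750000, i.e. n_f ≤ 2. For each allowed n_f, solve n_i = (1/n_f² − 0.18750000)^(−1/2) and check whether it is a whole number:
  n_f = 1: 1/n_i² = 1.00000000 − 0.18750000 = 0.81250000 → n_i = 1.109  (not an integer) ✗
  n_f = 2: 1/n_i² = 0.25000000 − 0.18750000 = 0.06250000 → n_i = 4.000  → integer, n_i = 4 ✓

Only n_f = 2 gives an integer upper level, n_i = 4.

The transition is from n = 4 to n = 2 (emission).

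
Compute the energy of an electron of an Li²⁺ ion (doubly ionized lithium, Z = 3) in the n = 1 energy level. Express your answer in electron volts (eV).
-122.45 eV

The energy levels of a hydrogen-like atom are given by:
E_n = -13.6057 Z² / n² eV  (with Z = 3 for Li²⁺)

For n = 1:
E_1 = -13.6057 × 3² / 1²
E_1 = -13.6057 × 9 / 1
E_1 = -122.45 eV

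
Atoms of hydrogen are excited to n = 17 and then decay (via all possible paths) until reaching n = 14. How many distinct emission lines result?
6

The electron can occupy levels n = 14, 15, ..., 17 during de-excitation — that is m = 17 - 14 + 1 = 4 distinct levels.

The number of distinct spectral lines equals the number of ways to choose 2 of these m levels (each pair gives one possible emission transition):

Number of lines = m(m-1)/2 = 4×3/2 = 6

These correspond to all possible transitions between the 4 levels:
17 → 16, 17 → 15, 17 → 14, 16 → 15, 16 → 14, 15 → 14

Each transition produces a photon with a unique energy (and thus wavelength). This count does not depend on Z.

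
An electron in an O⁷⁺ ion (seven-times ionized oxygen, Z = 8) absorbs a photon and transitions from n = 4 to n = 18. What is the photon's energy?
51.735254 eV

The energy levels of a hydrogen-like atom are E_n = -13.6057 Z² eV / n².

Energy at n = 4: E_4 = -13.6057 × 8² / 4² = -54.422800000 eV
Energy at n = 18: E_18 = -13.6057 × 8² / 18² = -2.687545679 eV

The excitation energy is the difference:
ΔE = E_18 - E_4
ΔE = -2.687545679 - (-54.422800000)
ΔE = 51.735254 eV

Since this is positive, energy must be absorbed (photon absorption).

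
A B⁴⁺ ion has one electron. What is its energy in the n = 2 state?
-85.0356 eV

For hydrogen-like ions, the energy levels scale with Z²:
E_n = -13.6057 Z² / n² eV

For B⁴⁺ (Z = 5) at n = 2:
E_2 = -13.6057 × 5² / 2²
E_2 = -13.6057 × 25 / 4
E_2 = -340.1425 / 4
E_2 = -85.0356 eV

The energy is 25 times more negative than hydrogen at the same n due to the stronger nuclear charge.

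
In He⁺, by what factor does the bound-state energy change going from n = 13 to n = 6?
4.6944

Using E_n = -13.6057 Z² / n² eV with Z = 2:

E_6 = -13.6057 × 2² / 6² = -54.4228 / 36 = -1.5117444444 eV
E_13 = -13.6057 × 2² / 13² = -54.4228 / 169 = -0.3220284024 eV

The ratio is:
E_6/E_13 = (-1.5117444444) / (-0.3220284024)
E_6/E_13 = (-54.4228/36) / (-54.4228/169)
E_6/E_13 = 169/36
E_6/E_13 = 4.6944
(Note: the Z² factors cancel in the ratio.)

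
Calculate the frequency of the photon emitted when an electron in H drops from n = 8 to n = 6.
4.00e+13 Hz

First, find the transition energy:
E_8 = -13.6057 / 8² = -0.212589 eV
E_6 = -13.6057 / 6² = -0.377936 eV
|ΔE| = |E_6 - E_8| = 0.165347 eV

Convert to Joules: E = 0.165347 eV × (1.602177 × 10⁻¹⁹ J/eV) = 2.6492e-20 J

Using E = hf:
f = E/h = 2.6492e-20 J / (6.62607 × 10⁻³⁴ J·s)
f = 4.00e+13 Hz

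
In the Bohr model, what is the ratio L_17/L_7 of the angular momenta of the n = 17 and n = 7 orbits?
2.42857

In the Bohr model, L_n = nℏ, so the ratio is purely the ratio of quantum numbers:

L_17/L_7 = 17ℏ / 7ℏ = 17/7 = 2.42857

The angular momentum scales linearly with n.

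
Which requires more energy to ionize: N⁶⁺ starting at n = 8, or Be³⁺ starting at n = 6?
N⁶⁺ at n = 8 (E = -10.417 eV)

Using E_n = -13.6057 Z² / n² eV:

N⁶⁺ (Z = 7) at n = 8:
E = -13.6057 × 7² / 8² = -13.6057 × 49 / 64 = -10.416864 eV

Be³⁺ (Z = 4) at n = 6:
E = -13.6057 × 4² / 6² = -13.6057 × 16 / 36 = -6.046978 eV

Since -10.416864 eV < -6.046978 eV,
N⁶⁺ at n = 8 is more tightly bound (requires more energy to ionize).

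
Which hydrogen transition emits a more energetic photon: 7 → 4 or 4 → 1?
4 → 1

Calculate the energy for each transition:

Transition 7 → 4:
ΔE₁ = |E_4 - E_7| = |-13.6057/4² - (-13.6057/7²)|
ΔE₁ = |-0.85035625000 - (-0.27766734694)| = 0.57268890 eV

Transition 4 → 1:
ΔE₂ = |E_1 - E_4| = |-13.6057/1² - (-13.6057/4²)|
ΔE₂ = |-13.60570000000 - (-0.85035625000)| = 12.75534375 eV

Since 12.75534375 eV > 0.57268890 eV, the transition 4 → 1 emits the more energetic photon.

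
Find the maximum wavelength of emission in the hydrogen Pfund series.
7455.80562 nm

The longest wavelength corresponds to the smallest energy transition in the series.
The Pfund series has all transitions ending at n_f = 5.

For H, the first line (α-line) is the jump from n = 6 to n = 5:
E_6 = -13.6057 / 6² = -0.37793611111 eV
E_5 = -13.6057 / 5² = -0.54422800000 eV
ΔE = E_6 - E_5 = 0.16629188889 eV

λ = hc/E = 1239.84 eV·nm / 0.16629188889 eV
λ = 7455.80562 nm

This is the α-line of the Pfund series in H.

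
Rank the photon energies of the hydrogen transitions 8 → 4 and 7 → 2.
7 → 2

Calculate the energy for each transition:

Transition 8 → 4:
ΔE₁ = |E_4 - E_8| = |-13.6057/4² - (-13.6057/8²)|
ΔE₁ = |-0.85035625000 - (-0.21258906250)| = 0.63776719 eV

Transition 7 → 2:
ΔE₂ = |E_2 - E_7| = |-13.6057/2² - (-13.6057/7²)|
ΔE₂ = |-3.40142500000 - (-0.27766734694)| = 3.12375765 eV

Since 3.12375765 eV > 0.63776719 eV, the transition 7 → 2 emits the more energetic photon.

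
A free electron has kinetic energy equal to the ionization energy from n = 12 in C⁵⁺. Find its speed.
1.0938e+06 m/s (or 0.364868% of c)

The binding energy at n = 12 for C⁵⁺ is:
E_12 = -13.6057 × 6²/12² = -3.40142500 eV
|E_12| = 3.40142500 eV

Convert to Joules:
KE = 3.40142500 eV × (1.602177 × 10⁻¹⁹ J/eV) = 5.449685e-19 J

Using KE = ½mv²:
v = √(2·KE/m_e)
v = √(2 × 5.449685e-19 J / 9.10938 × 10⁻³¹ kg)
v = 1.0938e+06 m/s

This is approximately 0.364868% the speed of light.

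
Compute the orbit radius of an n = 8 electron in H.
3.3867 nm (or 33.8673 Å)

The Bohr radius formula is:
r_n = n² a₀ / Z

where a₀ = 0.0529177 nm is the Bohr radius.

For H (Z = 1) at n = 8:
r_8 = 8² × 0.0529177 nm / 1
r_8 = 64 × 0.0529177 nm / 1
r_8 = 3.38673 nm / 1
r_8 = 3.3867 nm

The electron orbits at approximately 3.3867 nm from the nucleus.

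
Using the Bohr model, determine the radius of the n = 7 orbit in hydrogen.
2.592968 nm (or 25.929683 Å)

The Bohr radius formula is:
r_n = n² a₀ / Z

where a₀ = 0.052917721 nm is the Bohr radius.

For H (Z = 1) at n = 7:
r_7 = 7² × 0.052917721 nm / 1
r_7 = 49 × 0.052917721 nm / 1
r_7 = 2.5929683 nm / 1
r_7 = 2.592968 nm

The electron orbits at approximately 2.592968 nm from the nucleus.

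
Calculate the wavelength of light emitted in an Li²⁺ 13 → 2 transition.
41.482507 nm

First, find the transition energy using E_n = -13.6057 Z² / n² eV:
E_13 = -13.6057 × 3² / 13² = -0.72456391 eV
E_2 = -13.6057 × 3² / 2² = -30.61282500 eV

Photon energy: |ΔE| = |E_2 - E_13| = 29.88826109 eV

Convert to wavelength using E = hc/λ with hc = 1239.84 eV·nm:
λ = hc/E = 1239.84 eV·nm / 29.88826109 eV
λ = 41.482507 nm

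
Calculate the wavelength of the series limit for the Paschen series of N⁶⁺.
16.738 nm

The series limit corresponds to the transition from n = ∞ to n = 3.
This is the highest energy (shortest wavelength) transition in the Paschen series.

E_∞ = 0 eV
E_3 = -13.6057 × 7² / 3² = -74.07548 eV

Energy at series limit:
ΔE = E_∞ - E_3 = 0 - (-74.07548) = 74.07548 eV
λ = hc/E = 1239.84 eV·nm / 74.07548 eV = 16.738 nm

This energy equals the ionization energy from the n = 3 state of N⁶⁺.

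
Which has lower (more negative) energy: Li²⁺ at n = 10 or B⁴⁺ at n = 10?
B⁴⁺ at n = 10 (E = -3.4014 eV)

Using E_n = -13.6057 Z² / n² eV:

Li²⁺ (Z = 3) at n = 10:
E = -13.6057 × 3² / 10² = -13.6057 × 9 / 100 = -1.2245130 eV

B⁴⁺ (Z = 5) at n = 10:
E = -13.6057 × 5² / 10² = -13.6057 × 25 / 100 = -3.4014250 eV

Since -3.4014250 eV < -1.2245130 eV,
B⁴⁺ at n = 10 is more tightly bound (requires more energy to ionize).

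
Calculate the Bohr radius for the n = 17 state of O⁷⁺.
1.9117 nm (or 19.1165 Å)

The Bohr radius formula is:
r_n = n² a₀ / Z

where a₀ = 0.0529177 nm is the Bohr radius.

For O⁷⁺ (Z = 8) at n = 17:
r_17 = 17² × 0.0529177 nm / 8
r_17 = 289 × 0.0529177 nm / 8
r_17 = 15.29322 nm / 8
r_17 = 1.9117 nm

The electron orbits at approximately 1.9117 nm from the nucleus.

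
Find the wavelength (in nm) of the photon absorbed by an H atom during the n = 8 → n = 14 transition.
8659.7802 nm

First, find the transition energy using E_n = -13.6057 / n² eV:
E_8 = -13.6057 / 8² = -0.2125890625 eV
E_14 = -13.6057 / 14² = -0.0694168367 eV

Photon energy: |ΔE| = |E_14 - E_8| = 0.1431722258 eV

Convert to wavelength using E = hc/λ with hc = 1239.84 eV·nm:
λ = hc/E = 1239.84 eV·nm / 0.1431722258 eV
λ = 8659.7802 nm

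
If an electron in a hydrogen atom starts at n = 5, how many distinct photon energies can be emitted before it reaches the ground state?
10

The electron can occupy levels n = 1, 2, ..., 5 during de-excitation — that is m = 5 - 1 + 1 = 5 distinct levels.

The number of distinct spectral lines equals the number of ways to choose 2 of these m levels (each pair gives one possible emission transition):

Number of lines = m(m-1)/2 = 5×4/2 = 10

These correspond to all possible transitions between the 5 levels:
5 → 4, 5 → 3, 5 → 2, 5 → 1, 4 → 3, 4 → 2, 4 → 1, 3 → 2...

Each transition produces a photon with a unique energy (and thus wavelength). This count does not depend on Z.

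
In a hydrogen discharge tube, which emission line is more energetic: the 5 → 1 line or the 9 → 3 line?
5 → 1

Calculate the energy for each transition:

Transition 5 → 1:
ΔE₁ = |E_1 - E_5| = |-13.6057/1² - (-13.6057/5²)|
ΔE₁ = |-13.60570000000 - (-0.54422800000)| = 13.06147200 eV

Transition 9 → 3:
ΔE₂ = |E_3 - E_9| = |-13.6057/3² - (-13.6057/9²)|
ΔE₂ = |-1.51174444444 - (-0.16797160494)| = 1.34377284 eV

Since 13.06147200 eV > 1.34377284 eV, the transition 5 → 1 emits the more energetic photon.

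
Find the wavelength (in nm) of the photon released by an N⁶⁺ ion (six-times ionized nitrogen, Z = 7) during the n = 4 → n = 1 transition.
1.9837 nm

First, find the transition energy using E_n = -13.6057 Z² / n² eV:
E_4 = -13.6057 × 7² / 4² = -41.667456 eV
E_1 = -13.6057 × 7² / 1² = -666.679300 eV

Photon energy: |ΔE| = |E_1 - E_4| = 625.011844 eV

Convert to wavelength using E = hc/λ with hc = 1239.84 eV·nm:
λ = hc/E = 1239.84 eV·nm / 625.011844 eV
λ = 1.9837 nm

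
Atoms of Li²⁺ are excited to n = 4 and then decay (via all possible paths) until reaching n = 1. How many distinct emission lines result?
6

The electron can occupy levels n = 1, 2, ..., 4 during de-excitation — that is m = 4 - 1 + 1 = 4 distinct levels.

The number of distinct spectral lines equals the number of ways to choose 2 of these m levels (each pair gives one possible emission transition):

Number of lines = m(m-1)/2 = 4×3/2 = 6

These correspond to all possible transitions between the 4 levels:
4 → 3, 4 → 2, 4 → 1, 3 → 2, 3 → 1, 2 → 1

Each transition produces a photon with a unique energy (and thus wavelength). This count does not depend on Z.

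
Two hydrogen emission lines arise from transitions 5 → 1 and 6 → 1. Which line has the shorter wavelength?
6 → 1

Calculate the energy for each transition:

Transition 5 → 1:
ΔE₁ = |E_1 - E_5| = |-13.6057/1² - (-13.6057/5²)|
ΔE₁ = |-13.605700000 - (-0.544228000)| = 13.061472 eV

Transition 6 → 1:
ΔE₂ = |E_1 - E_6| = |-13.6057/1² - (-13.6057/6²)|
ΔE₂ = |-13.605700000 - (-0.377936111)| = 13.227764 eV

Since 13.227764 eV > 13.061472 eV, the transition 6 → 1 emits the more energetic photon.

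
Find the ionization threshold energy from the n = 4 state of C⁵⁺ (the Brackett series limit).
30.613 eV

The series limit corresponds to the transition from n = ∞ to n = 4.
This is the highest energy (shortest wavelength) transition in the Brackett series.

E_∞ = 0 eV
E_4 = -13.6057 × 6² / 4² = -30.613 eV

Energy at series limit:
ΔE = E_∞ - E_4 = 0 - (-30.613) = 30.613 eV

This energy equals the ionization energy from the n = 4 state of C⁵⁺.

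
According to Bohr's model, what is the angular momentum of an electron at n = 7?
7.3820e-34 J·s (or 7ℏ)

In the Bohr model, angular momentum is quantized:
L = nℏ

where ℏ = h/(2π) = 1.054572e-34 J·s

For n = 7:
L = 7 × 1.054572e-34 J·s
L = 7.3820e-34 J·s

This can also be written as L = 7ℏ.
The angular momentum is an integer multiple of the reduced Planck constant.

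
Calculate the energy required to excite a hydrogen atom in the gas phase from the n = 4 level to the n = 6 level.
0.47242 eV

The energy levels of a hydrogen-like atom are E_n = -13.6057 eV / n².

Energy at n = 4: E_4 = -13.6057 / 4² = -0.85035625 eV
Energy at n = 6: E_6 = -13.6057 / 6² = -0.37793611 eV

The excitation energy is the difference:
ΔE = E_6 - E_4
ΔE = -0.37793611 - (-0.85035625)
ΔE = 0.47242 eV

Since this is positive, energy must be absorbed (photon absorption).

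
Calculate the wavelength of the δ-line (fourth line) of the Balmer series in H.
410.07 nm

The lines of a series are numbered from the longest wavelength (smallest ΔE) outward; the fourth line is the transition from n = n_f + 4 to n_f.
The Balmer series has all transitions ending at n_f = 2.

For H, the fourth line (δ-line) is the jump from n = 6 to n = 2:
E_6 = -13.6057 / 6² = -0.377936 eV
E_2 = -13.6057 / 2² = -3.401425 eV
ΔE = E_6 - E_2 = 3.023489 eV

λ = hc/E = 1239.84 eV·nm / 3.023489 eV
λ = 410.07 nm

This is the δ-line of the Balmer series in H.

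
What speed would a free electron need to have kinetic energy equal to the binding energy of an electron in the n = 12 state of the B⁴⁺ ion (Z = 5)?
9.115e+05 m/s (or 0.304056% of c)

The binding energy at n = 12 for B⁴⁺ is:
E_12 = -13.6057 × 5²/12² = -2.36210069 eV
|E_12| = 2.36210069 eV

Convert to Joules:
KE = 2.36210069 eV × (1.602177 × 10⁻¹⁹ J/eV) = 3.78450e-19 J

Using KE = ½mv²:
v = √(2·KE/m_e)
v = √(2 × 3.78450e-19 J / 9.10938 × 10⁻³¹ kg)
v = 9.115e+05 m/s

This is approximately 0.304056% the speed of light.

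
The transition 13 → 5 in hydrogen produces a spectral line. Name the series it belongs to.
Pfund series

The spectral series in hydrogen are named based on the final (lower) energy level:
- Lyman series: n_final = 1 (ultraviolet)
- Balmer series: n_final = 2 (visible/near-UV)
- Paschen series: n_final = 3 (infrared)
- Brackett series: n_final = 4 (infrared)
- Pfund series: n_final = 5 (far infrared)

Since this transition ends at n = 5, it belongs to the Pfund series.

For reference, this 13 → 5 line has photon energy
ΔE = 13.6057 eV × (1/5² - 1/13²) = 0.46372089941 eV,
corresponding to wavelength λ = hc/ΔE = 1239.84 eV·nm / 0.46372089941 eV = 2673.67721 nm in the far infrared region.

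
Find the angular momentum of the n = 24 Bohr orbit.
2.53097e-33 J·s (or 24ℏ)

In the Bohr model, angular momentum is quantized:
L = nℏ

where ℏ = h/(2π) = 1.0545718e-34 J·s

For n = 24:
L = 24 × 1.0545718e-34 J·s
L = 2.53097e-33 J·s

This can also be written as L = 24ℏ.
The angular momentum is an integer multiple of the reduced Planck constant.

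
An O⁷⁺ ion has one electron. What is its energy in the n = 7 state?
-17.77 eV

For hydrogen-like ions, the energy levels scale with Z²:
E_n = -13.6057 Z² / n² eV

For O⁷⁺ (Z = 8) at n = 7:
E_7 = -13.6057 × 8² / 7²
E_7 = -13.6057 × 64 / 49
E_7 = -870.7648 / 49
E_7 = -17.77 eV

The energy is 64 times more negative than hydrogen at the same n due to the stronger nuclear charge.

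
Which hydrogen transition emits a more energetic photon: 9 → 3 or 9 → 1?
9 → 1

Calculate the energy for each transition:

Transition 9 → 3:
ΔE₁ = |E_3 - E_9| = |-13.6057/3² - (-13.6057/9²)|
ΔE₁ = |-1.511744444 - (-0.167971605)| = 1.343773 eV

Transition 9 → 1:
ΔE₂ = |E_1 - E_9| = |-13.6057/1² - (-13.6057/9²)|
ΔE₂ = |-13.605700000 - (-0.167971605)| = 13.437728 eV

Since 13.437728 eV > 1.343773 eV, the transition 9 → 1 emits the more energetic photon.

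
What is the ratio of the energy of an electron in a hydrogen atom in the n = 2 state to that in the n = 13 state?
42.2500

Using E_n = -13.6057 Z² / n² eV with Z = 1:

E_2 = -13.6057 / 2² = -13.6057 / 4 = -3.4014250000 eV
E_13 = -13.6057 / 13² = -13.6057 / 169 = -0.0805071006 eV

The ratio is:
E_2/E_13 = (-3.4014250000) / (-0.0805071006)
E_2/E_13 = (-13.6057/4) / (-13.6057/169)
E_2/E_13 = 169/4
E_2/E_13 = 42.2500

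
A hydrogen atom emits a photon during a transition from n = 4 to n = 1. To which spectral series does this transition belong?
Lyman series

The spectral series in hydrogen are named based on the final (lower) energy level:
- Lyman series: n_final = 1 (ultraviolet)
- Balmer series: n_final = 2 (visible/near-UV)
- Paschen series: n_final = 3 (infrared)
- Brackett series: n_final = 4 (infrared)
- Pfund series: n_final = 5 (far infrared)

Since this transition ends at n = 1, it belongs to the Lyman series.

For reference, this 4 → 1 line has photon energy
ΔE = 13.6057 eV × (1/1² - 1/4²) = 12.7553 eV,
corresponding to wavelength λ = hc/ΔE = 1239.84 eV·nm / 12.7553 eV = 97.20 nm in the ultraviolet region.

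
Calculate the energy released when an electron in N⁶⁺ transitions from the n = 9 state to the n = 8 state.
2.186255 eV

The energy levels are E_n = -13.6057 Z² eV / n².

Energy at n = 9: E_9 = -13.6057 × 7² / 9² = -8.230608642 eV
Energy at n = 8: E_8 = -13.6057 × 7² / 8² = -10.416864063 eV

For emission (electron falling to lower state), the photon energy is:
E_photon = E_9 - E_8 = |-8.230608642 - (-10.416864063)|
E_photon = 2.186255 eV

This energy is carried away by the emitted photon.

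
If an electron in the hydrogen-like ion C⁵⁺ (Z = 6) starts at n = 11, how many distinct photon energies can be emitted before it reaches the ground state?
55

The electron can occupy levels n = 1, 2, ..., 11 during de-excitation — that is m = 11 - 1 + 1 = 11 distinct levels.

The number of distinct spectral lines equals the number of ways to choose 2 of these m levels (each pair gives one possible emission transition):

Number of lines = m(m-1)/2 = 11×10/2 = 55

These correspond to all possible transitions between the 11 levels:
11 → 10, 11 → 9, 11 → 8, 11 → 7, 11 → 6, 11 → 5, 11 → 4, 11 → 3...

Each transition produces a photon with a unique energy (and thus wavelength). This count does not depend on Z.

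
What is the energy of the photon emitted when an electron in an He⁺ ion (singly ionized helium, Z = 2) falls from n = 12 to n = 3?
5.669 eV

The energy levels are E_n = -13.6057 Z² eV / n².

Energy at n = 12: E_12 = -13.6057 × 2² / 12² = -0.377936 eV
Energy at n = 3: E_3 = -13.6057 × 2² / 3² = -6.046978 eV

For emission (electron falling to lower state), the photon energy is:
E_photon = E_12 - E_3 = |-0.377936 - (-6.046978)|
E_photon = 5.669 eV

This energy is carried away by the emitted photon.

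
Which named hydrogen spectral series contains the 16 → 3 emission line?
Paschen series

The spectral series in hydrogen are named based on the final (lower) energy level:
- Lyman series: n_final = 1 (ultraviolet)
- Balmer series: n_final = 2 (visible/near-UV)
- Paschen series: n_final = 3 (infrared)
- Brackett series: n_final = 4 (infrared)
- Pfund series: n_final = 5 (far infrared)

Since this transition ends at n = 3, it belongs to the Paschen series.

For reference, this 16 → 3 line has photon energy
ΔE = 13.6057 eV × (1/3² - 1/16²) = 1.45859718 eV,
corresponding to wavelength λ = hc/ΔE = 1239.84 eV·nm / 1.45859718 eV = 850.0222 nm in the infrared region.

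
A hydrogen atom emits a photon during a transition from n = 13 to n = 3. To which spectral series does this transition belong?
Paschen series

The spectral series in hydrogen are named based on the final (lower) energy level:
- Lyman series: n_final = 1 (ultraviolet)
- Balmer series: n_final = 2 (visible/near-UV)
- Paschen series: n_final = 3 (infrared)
- Brackett series: n_final = 4 (infrared)
- Pfund series: n_final = 5 (far infrared)

Since this transition ends at n = 3, it belongs to the Paschen series.

For reference, this 13 → 3 line has photon energy
ΔE = 13.6057 eV × (1/3² - 1/13²) = 1.4312373 eV,
corresponding to wavelength λ = hc/ΔE = 1239.84 eV·nm / 1.4312373 eV = 866.271 nm in the infrared region.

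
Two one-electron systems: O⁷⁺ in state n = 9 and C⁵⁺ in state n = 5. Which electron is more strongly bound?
C⁵⁺ at n = 5 (E = -19.592 eV)

Using E_n = -13.6057 Z² / n² eV:

O⁷⁺ (Z = 8) at n = 9:
E = -13.6057 × 8² / 9² = -13.6057 × 64 / 81 = -10.750183 eV

C⁵⁺ (Z = 6) at n = 5:
E = -13.6057 × 6² / 5² = -13.6057 × 36 / 25 = -19.592208 eV

Since -19.592208 eV < -10.750183 eV,
C⁵⁺ at n = 5 is more tightly bound (requires more energy to ionize).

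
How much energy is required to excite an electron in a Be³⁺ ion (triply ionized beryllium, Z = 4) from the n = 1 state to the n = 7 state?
213.248522 eV

The energy levels of a hydrogen-like atom are E_n = -13.6057 Z² eV / n².

Energy at n = 1: E_1 = -13.6057 × 4² / 1² = -217.691200000 eV
Energy at n = 7: E_7 = -13.6057 × 4² / 7² = -4.442677551 eV

The excitation energy is the difference:
ΔE = E_7 - E_1
ΔE = -4.442677551 - (-217.691200000)
ΔE = 213.248522 eV

Since this is positive, energy must be absorbed (photon absorption).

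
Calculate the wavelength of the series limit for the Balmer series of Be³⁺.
22.782 nm

The series limit corresponds to the transition from n = ∞ to n = 2.
This is the highest energy (shortest wavelength) transition in the Balmer series.

E_∞ = 0 eV
E_2 = -13.6057 × 4² / 2² = -54.42280 eV

Energy at series limit:
ΔE = E_∞ - E_2 = 0 - (-54.42280) = 54.42280 eV
λ = hc/E = 1239.84 eV·nm / 54.42280 eV = 22.782 nm

This energy equals the ionization energy from the n = 2 state of Be³⁺.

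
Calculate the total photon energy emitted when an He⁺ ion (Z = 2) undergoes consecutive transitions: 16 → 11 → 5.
1.964 eV

The energy levels of He⁺ are E_n = -13.6057 × 2² / n² eV.

First transition (16 → 11):
ΔE₁ = |E_11 - E_16|
ΔE₁ = |-0.449775207 - (-0.212589063)| = 0.237186 eV

Second transition (11 → 5):
ΔE₂ = |E_5 - E_11|
ΔE₂ = |-2.176912000 - (-0.449775207)| = 1.727137 eV

Total energy released:
E_total = ΔE₁ + ΔE₂ = 0.237186 + 1.727137 = 1.964 eV

Note: This equals the direct transition 16 → 5: 1.964 eV ✓
Energy is conserved regardless of the path taken.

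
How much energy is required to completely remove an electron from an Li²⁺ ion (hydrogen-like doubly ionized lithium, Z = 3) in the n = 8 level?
1.91330 eV

The ionization energy is the energy needed to remove the electron completely (n → ∞).

For a hydrogen-like ion with Z = 3, E_n = -13.6057 Z² / n² eV.

At n = 8: E_8 = -13.6057 × 3² / 8² = -1.91330156 eV
At n = ∞: E_∞ = 0 eV

Ionization energy = E_∞ - E_8 = 0 - (-1.91330156) = 1.91330156 eV
Ionization energy ≈ 1.91330 eV

This is also called the binding energy of the electron in state n = 8.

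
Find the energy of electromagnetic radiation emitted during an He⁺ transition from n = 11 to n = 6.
1.0620 eV

The energy levels are E_n = -13.6057 Z² eV / n².

Energy at n = 11: E_11 = -13.6057 × 2² / 11² = -0.4497752 eV
Energy at n = 6: E_6 = -13.6057 × 2² / 6² = -1.5117444 eV

For emission (electron falling to lower state), the photon energy is:
E_photon = E_11 - E_6 = |-0.4497752 - (-1.5117444)|
E_photon = 1.0620 eV

This energy is carried away by the emitted photon.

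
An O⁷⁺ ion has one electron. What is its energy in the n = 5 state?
-34.83059 eV

For hydrogen-like ions, the energy levels scale with Z²:
E_n = -13.6057 Z² / n² eV

For O⁷⁺ (Z = 8) at n = 5:
E_5 = -13.6057 × 8² / 5²
E_5 = -13.6057 × 64 / 25
E_5 = -870.7648 / 25
E_5 = -34.83059 eV

The energy is 64 times more negative than hydrogen at the same n due to the stronger nuclear charge.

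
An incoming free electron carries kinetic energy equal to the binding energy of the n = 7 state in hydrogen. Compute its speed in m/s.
3.125e+05 m/s (or 0.10425% of c)

The binding energy at n = 7 for hydrogen is:
E_7 = -13.6057/7² = -0.2776673 eV
|E_7| = 0.2776673 eV

Convert to Joules:
KE = 0.2776673 eV × (1.602177 × 10⁻¹⁹ J/eV) = 4.44872e-20 J

Using KE = ½mv²:
v = √(2·KE/m_e)
v = √(2 × 4.44872e-20 J / 9.10938 × 10⁻³¹ kg)
v = 3.125e+05 m/s

This is approximately 0.10425% the speed of light.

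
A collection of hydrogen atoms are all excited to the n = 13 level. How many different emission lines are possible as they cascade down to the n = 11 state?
3

The electron can occupy levels n = 11, 12, ..., 13 during de-excitation — that is m = 13 - 11 + 1 = 3 distinct levels.

The number of distinct spectral lines equals the number of ways to choose 2 of these m levels (each pair gives one possible emission transition):

Number of lines = m(m-1)/2 = 3×2/2 = 3

These correspond to all possible transitions between the 3 levels:
13 → 12, 13 → 11, 12 → 11

Each transition produces a photon with a unique energy (and thus wavelength). This count does not depend on Z.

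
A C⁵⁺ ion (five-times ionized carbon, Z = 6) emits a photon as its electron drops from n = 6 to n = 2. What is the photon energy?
108.8456 eV

The energy levels are E_n = -13.6057 Z² eV / n².

Energy at n = 6: E_6 = -13.6057 × 6² / 6² = -13.6057000 eV
Energy at n = 2: E_2 = -13.6057 × 6² / 2² = -122.4513000 eV

For emission (electron falling to lower state), the photon energy is:
E_photon = E_6 - E_2 = |-13.6057000 - (-122.4513000)|
E_photon = 108.8456 eV

This energy is carried away by the emitted photon.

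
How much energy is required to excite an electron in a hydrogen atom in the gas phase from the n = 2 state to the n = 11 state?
3.2890 eV

The energy levels of a hydrogen-like atom are E_n = -13.6057 eV / n².

Energy at n = 2: E_2 = -13.6057 / 2² = -3.4014250 eV
Energy at n = 11: E_11 = -13.6057 / 11² = -0.1124438 eV

The excitation energy is the difference:
ΔE = E_11 - E_2
ΔE = -0.1124438 - (-3.4014250)
ΔE = 3.2890 eV

Since this is positive, energy must be absorbed (photon absorption).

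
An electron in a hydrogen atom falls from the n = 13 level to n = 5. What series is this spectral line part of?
Pfund series

The spectral series in hydrogen are named based on the final (lower) energy level:
- Lyman series: n_final = 1 (ultraviolet)
- Balmer series: n_final = 2 (visible/near-UV)
- Paschen series: n_final = 3 (infrared)
- Brackett series: n_final = 4 (infrared)
- Pfund series: n_final = 5 (far infrared)

Since this transition ends at n = 5, it belongs to the Pfund series.

For reference, this 13 → 5 line has photon energy
ΔE = 13.6057 eV × (1/5² - 1/13²) = 0.46372089941 eV,
corresponding to wavelength λ = hc/ΔE = 1239.84 eV·nm / 0.46372089941 eV = 2673.67721 nm in the far infrared region.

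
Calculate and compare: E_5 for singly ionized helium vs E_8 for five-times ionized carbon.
C⁵⁺ at n = 8 (E = -7.653 eV)

Using E_n = -13.6057 Z² / n² eV:

He⁺ (Z = 2) at n = 5:
E = -13.6057 × 2² / 5² = -13.6057 × 4 / 25 = -2.176912 eV

C⁵⁺ (Z = 6) at n = 8:
E = -13.6057 × 6² / 8² = -13.6057 × 36 / 64 = -7.653206 eV

Since -7.653206 eV < -2.176912 eV,
C⁵⁺ at n = 8 is more tightly bound (requires more energy to ionize).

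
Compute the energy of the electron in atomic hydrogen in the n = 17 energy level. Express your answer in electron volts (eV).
-0.047079 eV

The energy levels of a hydrogen-like atom are given by:
E_n = -13.6057 eV / n²

For n = 17:
E_17 = -13.6057 eV / 17²
E_17 = -13.6057 eV / 289
E_17 = -0.047079 eV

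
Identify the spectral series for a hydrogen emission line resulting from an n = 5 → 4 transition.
Brackett series

The spectral series in hydrogen are named based on the final (lower) energy level:
- Lyman series: n_final = 1 (ultraviolet)
- Balmer series: n_final = 2 (visible/near-UV)
- Paschen series: n_final = 3 (infrared)
- Brackett series: n_final = 4 (infrared)
- Pfund series: n_final = 5 (far infrared)

Since this transition ends at n = 4, it belongs to the Brackett series.

For reference, this 5 → 4 line has photon energy
ΔE = 13.6057 eV × (1/4² - 1/5²) = 0.306128250 eV,
corresponding to wavelength λ = hc/ΔE = 1239.84 eV·nm / 0.306128250 eV = 4050.067 nm in the infrared region.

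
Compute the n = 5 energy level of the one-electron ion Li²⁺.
-4.898 eV

For hydrogen-like ions, the energy levels scale with Z²:
E_n = -13.6057 Z² / n² eV

For Li²⁺ (Z = 3) at n = 5:
E_5 = -13.6057 × 3² / 5²
E_5 = -13.6057 × 9 / 25
E_5 = -122.4513 / 25
E_5 = -4.898 eV

The energy is 9 times more negative than hydrogen at the same n due to the stronger nuclear charge.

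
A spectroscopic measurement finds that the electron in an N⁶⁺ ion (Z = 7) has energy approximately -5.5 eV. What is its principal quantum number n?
n = 11

The exact energy levels follow E_n = -13.6057 Z² / n² eV with Z = 7.

The measured value (-5.5 eV) is reported to only 2 significant figures, so we must test candidate n values and see which one matches to that precision.

Candidate energies:
  n = 9:  E = -13.6057 × 7² / 9² = -8.23061 eV
  n = 10:  E = -13.6057 × 7² / 10² = -6.66679 eV
  n = 11:  E = -13.6057 × 7² / 11² = -5.50975 eV  ← matches
  n = 12:  E = -13.6057 × 7² / 12² = -4.62972 eV
  n = 13:  E = -13.6057 × 7² / 13² = -3.94485 eV

Checking against the measurement of -5.5 eV (2 sig figs), only n = 11 agrees:
E_11 = -5.50975 eV, which rounds to -5.5 eV ✓

Therefore n = 11.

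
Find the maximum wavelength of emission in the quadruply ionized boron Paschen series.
74.984 nm

The longest wavelength corresponds to the smallest energy transition in the series.
The Paschen series has all transitions ending at n_f = 3.

For B⁴⁺ (Z = 5), the first line (α-line) is the jump from n = 4 to n = 3:
E_4 = -13.6057 × 5² / 4² = -21.25891 eV
E_3 = -13.6057 × 5² / 3² = -37.79361 eV
ΔE = E_4 - E_3 = 16.53470 eV

λ = hc/E = 1239.84 eV·nm / 16.53470 eV
λ = 74.984 nm

This is the α-line of the Paschen series in B⁴⁺.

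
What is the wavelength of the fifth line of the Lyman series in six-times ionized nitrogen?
1.91286 nm

The lines of a series are numbered from the longest wavelength (smallest ΔE) outward; the fifth line is the transition from n = n_f + 5 to n_f.
The Lyman series has all transitions ending at n_f = 1.

For N⁶⁺ (Z = 7), the fifth line (ε-line) is the jump from n = 6 to n = 1:
E_6 = -13.6057 × 7² / 6² = -18.5188694 eV
E_1 = -13.6057 × 7² / 1² = -666.6793000 eV
ΔE = E_6 - E_1 = 648.1604306 eV

λ = hc/E = 1239.84 eV·nm / 648.1604306 eV
λ = 1.91286 nm

This is the ε-line of the Lyman series in N⁶⁺.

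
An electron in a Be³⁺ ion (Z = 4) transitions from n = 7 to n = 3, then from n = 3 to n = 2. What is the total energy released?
49.980122 eV

The energy levels of Be³⁺ are E_n = -13.6057 × 4² / n² eV.

First transition (7 → 3):
ΔE₁ = |E_3 - E_7|
ΔE₁ = |-24.187911111111 - (-4.442677551020)| = 19.745233560 eV

Second transition (3 → 2):
ΔE₂ = |E_2 - E_3|
ΔE₂ = |-54.422800000000 - (-24.187911111111)| = 30.234888889 eV

Total energy released:
E_total = ΔE₁ + ΔE₂ = 19.745233560 + 30.234888889 = 49.980122 eV

Note: This equals the direct transition 7 → 2: 49.980122 eV ✓
Energy is conserved regardless of the path taken.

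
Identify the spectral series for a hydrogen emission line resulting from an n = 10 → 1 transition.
Lyman series

The spectral series in hydrogen are named based on the final (lower) energy level:
- Lyman series: n_final = 1 (ultraviolet)
- Balmer series: n_final = 2 (visible/near-UV)
- Paschen series: n_final = 3 (infrared)
- Brackett series: n_final = 4 (infrared)
- Pfund series: n_final = 5 (far infrared)

Since this transition ends at n = 1, it belongs to the Lyman series.

For reference, this 10 → 1 line has photon energy
ΔE = 13.6057 eV × (1/1² - 1/10²) = 13.46964300 eV,
corresponding to wavelength λ = hc/ΔE = 1239.84 eV·nm / 13.46964300 eV = 92.046983 nm in the ultraviolet region.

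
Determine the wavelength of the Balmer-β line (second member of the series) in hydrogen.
486.00807 nm

The lines of a series are numbered from the longest wavelength (smallest ΔE) outward; the second line is the transition from n = n_f + 2 to n_f.
The Balmer series has all transitions ending at n_f = 2.

For H, the second line (β-line) is the jump from n = 4 to n = 2:
E_4 = -13.6057 / 4² = -0.850356250 eV
E_2 = -13.6057 / 2² = -3.401425000 eV
ΔE = E_4 - E_2 = 2.551068750 eV

λ = hc/E = 1239.84 eV·nm / 2.551068750 eV
λ = 486.00807 nm

This is the β-line of the Balmer series in H.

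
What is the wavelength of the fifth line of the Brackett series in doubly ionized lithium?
201.8803 nm

The lines of a series are numbered from the longest wavelength (smallest ΔE) outward; the fifth line is the transition from n = n_f + 5 to n_f.
The Brackett series has all transitions ending at n_f = 4.

For Li²⁺ (Z = 3), the fifth line (ε-line) is the jump from n = 9 to n = 4:
E_9 = -13.6057 × 3² / 9² = -1.51174444 eV
E_4 = -13.6057 × 3² / 4² = -7.65320625 eV
ΔE = E_9 - E_4 = 6.14146181 eV

λ = hc/E = 1239.84 eV·nm / 6.14146181 eV
λ = 201.8803 nm

This is the ε-line of the Brackett series in Li²⁺.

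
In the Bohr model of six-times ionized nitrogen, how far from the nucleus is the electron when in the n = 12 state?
1.0886 nm (or 10.8859 Å)

The Bohr radius formula is:
r_n = n² a₀ / Z

where a₀ = 0.0529177 nm is the Bohr radius.

For N⁶⁺ (Z = 7) at n = 12:
r_12 = 12² × 0.0529177 nm / 7
r_12 = 144 × 0.0529177 nm / 7
r_12 = 7.62015 nm / 7
r_12 = 1.0886 nm

The electron orbits at approximately 1.0886 nm from the nucleus.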